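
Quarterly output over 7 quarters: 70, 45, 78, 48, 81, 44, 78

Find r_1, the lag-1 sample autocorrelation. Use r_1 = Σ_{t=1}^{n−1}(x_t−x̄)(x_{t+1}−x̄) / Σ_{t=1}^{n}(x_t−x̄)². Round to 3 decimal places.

Mean x̄ = (70 + 45 + 78 + 48 + 81 + 44 + 78)/7 = 63.4286
Deviations from mean: 6.5714, -18.4286, 14.5714, -15.4286, 17.5714, -19.4286, 14.5714
Σ(x_t−x̄)(x_{t+1}−x̄) = (-121.1020) + (-268.5306) + (-224.8163) + (-271.1020) + (-341.3878) + (-283.1020) = -1510.0408
Denominator Σ(x_t−x̄)² = 1731.7143
r_1 = -1510.0408 / 1731.7143 = -0.872

-0.872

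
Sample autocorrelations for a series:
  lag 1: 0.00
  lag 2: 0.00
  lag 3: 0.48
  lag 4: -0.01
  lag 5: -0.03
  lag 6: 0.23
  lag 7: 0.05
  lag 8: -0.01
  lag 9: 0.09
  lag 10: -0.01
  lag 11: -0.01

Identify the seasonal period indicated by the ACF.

The largest autocorrelation is r_3 = 0.48, with a weaker echo at lag 6 (0.23); the remaining lags stay at or below 0.09.
The dominant spike at lag 3 indicates a seasonal period of 3.

3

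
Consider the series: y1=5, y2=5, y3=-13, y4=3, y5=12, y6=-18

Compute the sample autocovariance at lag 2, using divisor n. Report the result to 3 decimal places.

Mean ȳ = (5 + 5 − 13 + 3 + 12 − 18)/6 = -1.0000
Deviations: 6.0000, 6.0000, -12.0000, 4.0000, 13.0000, -17.0000
Σ_{t=1}^{4}(y_t−ȳ)(y_{t+2}−ȳ) = -272.0000
γ_2 = -272.0000 / 6 = -45.333

-45.333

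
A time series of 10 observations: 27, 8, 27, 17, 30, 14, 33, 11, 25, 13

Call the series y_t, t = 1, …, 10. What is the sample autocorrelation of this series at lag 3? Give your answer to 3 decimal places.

-0.622

Mean ȳ = (27 + 8 + 27 + 17 + 30 + 14 + 33 + 11 + 25 + 13)/10 = 20.5000
Σ(y_t−ȳ)(y_{t+3}−ȳ) = (-22.7500) + (-118.7500) + (-42.2500) + (-43.7500) + (-90.2500) + (-29.2500) + (-93.7500) = -440.7500
Denominator Σ(y_t−ȳ)² = 708.5000
r_3 = -440.7500 / 708.5000 = -0.622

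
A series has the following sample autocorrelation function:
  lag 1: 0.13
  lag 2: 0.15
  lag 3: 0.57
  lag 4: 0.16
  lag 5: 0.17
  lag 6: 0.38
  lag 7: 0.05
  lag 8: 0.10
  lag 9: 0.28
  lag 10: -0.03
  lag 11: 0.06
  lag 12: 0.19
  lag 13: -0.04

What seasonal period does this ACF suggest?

3

The largest autocorrelation is r_3 = 0.57, with weaker echoes at lags 6 (0.38), 9 (0.28) and 12 (0.19); the remaining lags stay at or below 0.17.
The dominant spike at lag 3 indicates a seasonal period of 3.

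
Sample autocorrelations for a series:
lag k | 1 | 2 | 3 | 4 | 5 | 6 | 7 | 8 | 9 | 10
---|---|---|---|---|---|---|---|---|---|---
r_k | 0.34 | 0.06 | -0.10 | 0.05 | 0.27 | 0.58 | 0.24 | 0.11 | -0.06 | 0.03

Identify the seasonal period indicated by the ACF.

6

The largest autocorrelation is r_6 = 0.58; the remaining lags stay at or below 0.34. The elevated value at lag 1 (0.34), dropping to 0.06 at lag 2, reflects decaying short-term dependence rather than seasonality.
The dominant spike at lag 6 indicates a seasonal period of 6.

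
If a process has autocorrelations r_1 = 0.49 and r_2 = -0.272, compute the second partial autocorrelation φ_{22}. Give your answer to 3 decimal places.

φ_{22} = (r_2 − r_1²) / (1 − r_1²)
r_1² = (0.49)² = 0.2401
Numerator = -0.272 − 0.2401 = -0.5121; denominator = 1 − 0.2401 = 0.7599
φ_{22} = -0.5121 / 0.7599 = -0.674

-0.674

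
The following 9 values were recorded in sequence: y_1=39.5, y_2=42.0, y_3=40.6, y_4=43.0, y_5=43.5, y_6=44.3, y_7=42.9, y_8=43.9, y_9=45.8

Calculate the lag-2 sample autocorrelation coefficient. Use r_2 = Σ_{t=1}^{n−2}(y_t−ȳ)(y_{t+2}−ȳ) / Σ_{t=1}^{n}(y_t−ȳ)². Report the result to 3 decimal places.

Mean ȳ = (39.5 + 42.0 + 40.6 + 43.0 + 43.5 + 44.3 + 42.9 + 43.9 + 45.8)/9 = 42.8333
Σ(y_t−ȳ)(y_{t+2}−ȳ) = (7.4444) + (-0.1389) + (-1.4889) + (0.2444) + (0.0444) + (1.5644) + (0.1978) = 7.8678
Denominator Σ(y_t−ȳ)² = 29.3600
r_2 = 7.8678 / 29.3600 = 0.268

0.268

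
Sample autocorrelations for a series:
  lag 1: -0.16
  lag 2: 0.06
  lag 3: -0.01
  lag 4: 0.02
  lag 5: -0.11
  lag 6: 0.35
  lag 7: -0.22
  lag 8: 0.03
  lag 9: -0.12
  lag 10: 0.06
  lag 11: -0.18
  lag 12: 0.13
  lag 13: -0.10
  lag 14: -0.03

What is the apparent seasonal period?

The largest autocorrelation is r_6 = 0.35; the remaining lags stay at or below 0.13.
The dominant spike at lag 6 indicates a seasonal period of 6.

6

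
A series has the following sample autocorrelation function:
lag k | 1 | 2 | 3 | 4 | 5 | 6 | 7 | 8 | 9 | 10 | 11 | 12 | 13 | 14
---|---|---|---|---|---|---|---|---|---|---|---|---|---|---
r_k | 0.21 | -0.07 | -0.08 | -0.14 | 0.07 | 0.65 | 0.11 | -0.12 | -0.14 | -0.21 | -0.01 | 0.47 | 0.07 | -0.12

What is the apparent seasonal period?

The largest autocorrelation is r_6 = 0.65, with a weaker echo at lag 12 (0.47); the remaining lags stay at or below 0.21.
The dominant spike at lag 6 indicates a seasonal period of 6.

6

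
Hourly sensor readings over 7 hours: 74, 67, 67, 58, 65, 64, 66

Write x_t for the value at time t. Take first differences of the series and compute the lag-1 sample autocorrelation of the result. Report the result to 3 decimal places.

-0.449

First differences Δx: -7, 0, -9, 7, -1, 2
Mean of differences = -1.3333
Numerator Σ(Δx_t−Δx̄)(Δx_{t+1}−Δx̄) = -77.7778
Denominator Σ(Δx_t−Δx̄)² = 173.3333
r_1(Δx) = -77.7778 / 173.3333 = -0.449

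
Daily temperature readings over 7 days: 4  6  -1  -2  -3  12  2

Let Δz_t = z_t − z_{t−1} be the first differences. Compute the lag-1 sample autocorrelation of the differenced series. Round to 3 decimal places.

First differences Δz: 2, -7, -1, -1, 15, -10
Mean of differences = -0.3333
Numerator Σ(Δz_t−Δz̄)(Δz_{t+1}−Δz̄) = -169.1111
Denominator Σ(Δz_t−Δz̄)² = 379.3333
r_1(Δz) = -169.1111 / 379.3333 = -0.446

-0.446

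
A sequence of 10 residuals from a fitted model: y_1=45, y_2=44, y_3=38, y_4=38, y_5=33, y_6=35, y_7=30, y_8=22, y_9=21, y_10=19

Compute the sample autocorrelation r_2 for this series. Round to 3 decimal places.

Mean ȳ = (45 + 44 + 38 + 38 + 33 + 35 + 30 + 22 + 21 + 19)/10 = 32.5000
Numerator Σ_{t=1}^{8}(y_t−ȳ)(y_{t+2}−ȳ) = 291.5000
Denominator Σ(y_t−ȳ)² = 786.5000
r_2 = 291.5000 / 786.5000 = 0.371

0.371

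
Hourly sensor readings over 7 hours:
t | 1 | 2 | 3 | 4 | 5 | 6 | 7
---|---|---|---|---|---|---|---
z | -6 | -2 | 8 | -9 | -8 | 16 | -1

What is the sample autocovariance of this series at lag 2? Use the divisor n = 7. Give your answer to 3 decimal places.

-33.248

Mean z̄ = (-6 − 2 + 8 − 9 − 8 + 16 − 1)/7 = -0.2857
Σ_{t=1}^{5}(z_t−z̄)(z_{t+2}−z̄) = -232.7347
γ_2 = -232.7347 / 7 = -33.248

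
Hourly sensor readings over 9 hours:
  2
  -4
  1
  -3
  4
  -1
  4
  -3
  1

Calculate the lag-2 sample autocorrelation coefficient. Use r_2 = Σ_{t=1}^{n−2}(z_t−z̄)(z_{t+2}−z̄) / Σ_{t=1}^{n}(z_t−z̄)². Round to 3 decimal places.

Mean z̄ = (2 − 4 + 1 − 3 + 4 − 1 + 4 − 3 + 1)/9 = 0.1111
Σ(z_t−z̄)(z_{t+2}−z̄) = (1.6790) + (12.7901) + (3.4568) + (3.4568) + (15.1235) + (3.4568) + (3.4568) = 43.4198
Denominator Σ(z_t−z̄)² = 72.8889
r_2 = 43.4198 / 72.8889 = 0.596

0.596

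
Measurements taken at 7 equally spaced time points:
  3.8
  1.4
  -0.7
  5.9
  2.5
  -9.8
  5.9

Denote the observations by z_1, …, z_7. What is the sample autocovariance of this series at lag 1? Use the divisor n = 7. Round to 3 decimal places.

Mean z̄ = (3.8 + 1.4 − 0.7 + 5.9 + 2.5 − 9.8 + 5.9)/7 = 1.2857
Σ_{t=1}^{6}(z_t−z̄)(z_{t+1}−z̄) = -68.1131
γ_1 = -68.1131 / 7 = -9.730

-9.730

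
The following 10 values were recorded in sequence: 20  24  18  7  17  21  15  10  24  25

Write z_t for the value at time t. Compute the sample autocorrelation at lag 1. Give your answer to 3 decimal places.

Mean z̄ = (20 + 24 + 18 + 7 + 17 + 21 + 15 + 10 + 24 + 25)/10 = 18.1000
Numerator Σ_{t=1}^{9}(z_t−z̄)(z_{t+1}−z̄) = 29.7900
Denominator Σ(z_t−z̄)² = 328.9000
r_1 = 29.7900 / 328.9000 = 0.091

0.091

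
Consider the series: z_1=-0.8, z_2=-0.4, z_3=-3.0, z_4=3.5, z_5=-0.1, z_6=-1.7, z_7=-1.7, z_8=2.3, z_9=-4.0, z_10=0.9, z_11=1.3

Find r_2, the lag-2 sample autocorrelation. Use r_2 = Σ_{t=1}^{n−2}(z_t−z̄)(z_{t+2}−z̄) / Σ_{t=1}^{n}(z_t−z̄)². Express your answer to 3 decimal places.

-0.130

Mean z̄ = (-0.8 − 0.4 − 3.0 + 3.5 − 0.1 − 1.7 − 1.7 + 2.3 − 4.0 + 0.9 + 1.3)/11 = -0.3364
Numerator Σ_{t=1}^{9}(z_t−z̄)(z_{t+2}−z̄) = -6.5272
Denominator Σ(z_t−z̄)² = 50.3855
r_2 = -6.5272 / 50.3855 = -0.130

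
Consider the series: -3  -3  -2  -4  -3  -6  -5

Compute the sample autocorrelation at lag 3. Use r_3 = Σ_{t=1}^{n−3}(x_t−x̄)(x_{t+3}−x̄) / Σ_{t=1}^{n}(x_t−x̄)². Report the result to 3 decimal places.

-0.284

Mean x̄ = (-3 − 3 − 2 − 4 − 3 − 6 − 5)/7 = -3.7143
Σ(x_t−x̄)(x_{t+3}−x̄) = (-0.2041) + (0.5102) + (-3.9184) + (0.3673) = -3.2449
Denominator Σ(x_t−x̄)² = 11.4286
r_3 = -3.2449 / 11.4286 = -0.284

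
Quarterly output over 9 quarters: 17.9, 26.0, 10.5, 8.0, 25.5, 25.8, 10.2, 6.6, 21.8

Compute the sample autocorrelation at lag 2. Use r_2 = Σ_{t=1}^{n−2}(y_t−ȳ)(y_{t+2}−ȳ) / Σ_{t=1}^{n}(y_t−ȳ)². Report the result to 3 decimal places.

-0.759

Mean ȳ = (17.9 + 26.0 + 10.5 + 8.0 + 25.5 + 25.8 + 10.2 + 6.6 + 21.8)/9 = 16.9222
Numerator Σ_{t=1}^{7}(y_t−ȳ)(y_{t+2}−ȳ) = -403.6610
Denominator Σ(y_t−ȳ)² = 532.1356
r_2 = -403.6610 / 532.1356 = -0.759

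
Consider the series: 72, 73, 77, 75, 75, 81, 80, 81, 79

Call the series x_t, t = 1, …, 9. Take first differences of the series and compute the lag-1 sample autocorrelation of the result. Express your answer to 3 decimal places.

First differences Δx: 1, 4, -2, 0, 6, -1, 1, -2
Mean of differences = 0.8750
Numerator Σ(Δx_t−Δx̄)(Δx_{t+1}−Δx̄) = -20.7656
Denominator Σ(Δx_t−Δx̄)² = 56.8750
r_1(Δx) = -20.7656 / 56.8750 = -0.365

-0.365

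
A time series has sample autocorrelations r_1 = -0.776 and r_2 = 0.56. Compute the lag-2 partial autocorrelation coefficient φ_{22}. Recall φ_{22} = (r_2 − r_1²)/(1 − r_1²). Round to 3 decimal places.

-0.106

φ_{22} = (r_2 − r_1²) / (1 − r_1²)
r_1² = (-0.776)² = 0.602176
Numerator = 0.56 − 0.6022 = -0.0422; denominator = 1 − 0.6022 = 0.3978
φ_{22} = -0.0422 / 0.3978 = -0.106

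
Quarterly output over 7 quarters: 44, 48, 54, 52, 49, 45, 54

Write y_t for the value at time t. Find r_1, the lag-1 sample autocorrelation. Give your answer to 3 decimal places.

-0.065

Mean ȳ = (44 + 48 + 54 + 52 + 49 + 45 + 54)/7 = 49.4286
Deviations from mean: -5.4286, -1.4286, 4.5714, 2.5714, -0.4286, -4.4286, 4.5714
Numerator Σ_{t=1}^{6}(y_t−ȳ)(y_{t+1}−ȳ) = -6.4694
Denominator Σ(y_t−ȳ)² = 99.7143
r_1 = -6.4694 / 99.7143 = -0.065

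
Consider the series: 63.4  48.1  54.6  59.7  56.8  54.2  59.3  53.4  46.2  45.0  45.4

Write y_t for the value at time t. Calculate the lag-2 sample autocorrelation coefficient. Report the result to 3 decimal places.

0.060

Mean ȳ = (63.4 + 48.1 + 54.6 + 59.7 + 56.8 + 54.2 + 59.3 + 53.4 + 46.2 + 45.0 + 45.4)/11 = 53.2818
Numerator Σ_{t=1}^{9}(y_t−ȳ)(y_{t+2}−ȳ) = 24.1112
Denominator Σ(y_t−ȳ)² = 402.4764
r_2 = 24.1112 / 402.4764 = 0.060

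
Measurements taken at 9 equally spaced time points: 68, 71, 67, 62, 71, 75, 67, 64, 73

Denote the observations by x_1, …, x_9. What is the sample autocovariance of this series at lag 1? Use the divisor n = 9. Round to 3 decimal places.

-2.012

Mean x̄ = (68 + 71 + 67 + 62 + 71 + 75 + 67 + 64 + 73)/9 = 68.6667
Σ_{t=1}^{8}(x_t−x̄)(x_{t+1}−x̄) = -18.1111
γ_1 = -18.1111 / 9 = -2.012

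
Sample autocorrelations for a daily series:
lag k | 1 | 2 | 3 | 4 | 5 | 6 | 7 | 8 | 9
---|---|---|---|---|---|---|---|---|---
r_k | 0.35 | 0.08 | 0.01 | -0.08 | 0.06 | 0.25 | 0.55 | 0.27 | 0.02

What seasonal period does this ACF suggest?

7

The largest autocorrelation is r_7 = 0.55; the remaining lags stay at or below 0.35. The elevated value at lag 1 (0.35), dropping to 0.08 at lag 2, reflects decaying short-term dependence rather than seasonality.
The dominant spike at lag 7 indicates a seasonal period of 7.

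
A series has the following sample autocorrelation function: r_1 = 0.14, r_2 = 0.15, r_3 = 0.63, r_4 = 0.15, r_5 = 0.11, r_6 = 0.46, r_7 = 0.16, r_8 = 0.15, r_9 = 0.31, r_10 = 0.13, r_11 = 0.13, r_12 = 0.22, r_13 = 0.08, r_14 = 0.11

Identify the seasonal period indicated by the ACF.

The largest autocorrelation is r_3 = 0.63, with weaker echoes at lags 6 (0.46), 9 (0.31) and 12 (0.22); the remaining lags stay at or below 0.16.
The dominant spike at lag 3 indicates a seasonal period of 3.

3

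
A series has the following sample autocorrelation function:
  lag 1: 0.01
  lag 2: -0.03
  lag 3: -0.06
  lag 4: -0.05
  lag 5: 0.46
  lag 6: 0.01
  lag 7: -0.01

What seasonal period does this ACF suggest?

5

The largest autocorrelation is r_5 = 0.46; the remaining lags stay at or below 0.01.
The dominant spike at lag 5 indicates a seasonal period of 5.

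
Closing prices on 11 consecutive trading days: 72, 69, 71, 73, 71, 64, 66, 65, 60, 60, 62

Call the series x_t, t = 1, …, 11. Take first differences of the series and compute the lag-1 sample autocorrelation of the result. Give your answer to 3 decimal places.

First differences Δx: -3, 2, 2, -2, -7, 2, -1, -5, 0, 2
Mean of differences = -1.0000
Numerator Σ(Δx_t−Δx̄)(Δx_{t+1}−Δx̄) = -13.0000
Denominator Σ(Δx_t−Δx̄)² = 94.0000
r_1(Δx) = -13.0000 / 94.0000 = -0.138

-0.138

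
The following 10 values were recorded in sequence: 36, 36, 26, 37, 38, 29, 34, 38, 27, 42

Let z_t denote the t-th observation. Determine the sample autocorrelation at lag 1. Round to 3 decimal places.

-0.504

Mean z̄ = (36 + 36 + 26 + 37 + 38 + 29 + 34 + 38 + 27 + 42)/10 = 34.3000
Numerator Σ_{t=1}^{9}(z_t−z̄)(z_{t+1}−z̄) = -125.9900
Denominator Σ(z_t−z̄)² = 250.1000
r_1 = -125.9900 / 250.1000 = -0.504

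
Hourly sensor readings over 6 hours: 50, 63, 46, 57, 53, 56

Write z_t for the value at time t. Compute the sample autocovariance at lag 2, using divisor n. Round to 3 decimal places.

Mean z̄ = (50 + 63 + 46 + 57 + 53 + 56)/6 = 54.1667
Deviations: -4.1667, 8.8333, -8.1667, 2.8333, -1.1667, 1.8333
Σ_{t=1}^{4}(z_t−z̄)(z_{t+2}−z̄) = 73.7778
γ_2 = 73.7778 / 6 = 12.296

12.296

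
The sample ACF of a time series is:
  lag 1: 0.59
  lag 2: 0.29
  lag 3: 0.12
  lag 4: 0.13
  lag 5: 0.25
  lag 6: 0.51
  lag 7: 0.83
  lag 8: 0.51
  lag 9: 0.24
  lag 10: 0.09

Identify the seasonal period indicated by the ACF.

The largest autocorrelation is r_7 = 0.83; the remaining lags stay at or below 0.59. The elevated value at lag 1 (0.59), dropping to 0.29 at lag 2, reflects decaying short-term dependence rather than seasonality.
The dominant spike at lag 7 indicates a seasonal period of 7.

7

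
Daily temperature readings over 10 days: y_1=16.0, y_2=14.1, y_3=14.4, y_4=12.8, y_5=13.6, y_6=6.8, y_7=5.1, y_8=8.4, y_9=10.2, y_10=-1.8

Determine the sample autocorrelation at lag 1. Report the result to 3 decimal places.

0.277

Mean ȳ = (16.0 + 14.1 + 14.4 + 12.8 + 13.6 + 6.8 + 5.1 + 8.4 + 10.2 − 1.8)/10 = 9.9600
Numerator Σ_{t=1}^{9}(y_t−ȳ)(y_{t+1}−ȳ) = 74.5744
Denominator Σ(y_t−ȳ)² = 269.0440
r_1 = 74.5744 / 269.0440 = 0.277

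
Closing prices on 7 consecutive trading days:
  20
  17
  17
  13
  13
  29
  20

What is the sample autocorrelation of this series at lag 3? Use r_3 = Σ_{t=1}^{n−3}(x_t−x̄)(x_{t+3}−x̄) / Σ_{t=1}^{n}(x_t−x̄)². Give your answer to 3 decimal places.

-0.136

Mean x̄ = (20 + 17 + 17 + 13 + 13 + 29 + 20)/7 = 18.4286
Σ(x_t−x̄)(x_{t+3}−x̄) = (-8.5306) + (7.7551) + (-15.1020) + (-8.5306) = -24.4082
Denominator Σ(x_t−x̄)² = 179.7143
r_3 = -24.4082 / 179.7143 = -0.136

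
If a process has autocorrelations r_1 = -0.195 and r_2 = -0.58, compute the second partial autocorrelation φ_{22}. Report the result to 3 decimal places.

φ_{22} = (r_2 − r_1²) / (1 − r_1²)
r_1² = (-0.195)² = 0.038025
Numerator = -0.58 − 0.0380 = -0.6180; denominator = 1 − 0.0380 = 0.9620
φ_{22} = -0.6180 / 0.9620 = -0.642

-0.642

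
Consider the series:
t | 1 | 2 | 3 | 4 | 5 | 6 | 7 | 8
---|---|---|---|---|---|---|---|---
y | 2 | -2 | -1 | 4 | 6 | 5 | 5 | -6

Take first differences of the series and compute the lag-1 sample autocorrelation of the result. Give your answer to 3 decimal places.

0.099

First differences Δy: -4, 1, 5, 2, -1, 0, -11
Mean of differences = -1.1429
Numerator Σ(Δy_t−Δȳ)(Δy_{t+1}−Δȳ) = 15.6939
Denominator Σ(Δy_t−Δȳ)² = 158.8571
r_1(Δy) = 15.6939 / 158.8571 = 0.099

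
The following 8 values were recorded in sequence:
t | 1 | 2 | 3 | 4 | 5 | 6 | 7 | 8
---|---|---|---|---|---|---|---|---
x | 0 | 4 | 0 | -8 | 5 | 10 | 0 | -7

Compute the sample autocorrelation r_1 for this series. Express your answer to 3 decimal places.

Mean x̄ = (0 + 4 + 0 − 8 + 5 + 10 + 0 − 7)/8 = 0.5000
Σ(x_t−x̄)(x_{t+1}−x̄) = (-1.7500) + (-1.7500) + (4.2500) + (-38.2500) + (42.7500) + (-4.7500) + (3.7500) = 4.2500
Denominator Σ(x_t−x̄)² = 252.0000
r_1 = 4.2500 / 252.0000 = 0.017

0.017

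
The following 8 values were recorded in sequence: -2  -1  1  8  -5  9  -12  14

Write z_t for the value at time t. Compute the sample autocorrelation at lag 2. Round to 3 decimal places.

Mean z̄ = (-2 − 1 + 1 + 8 − 5 + 9 − 12 + 14)/8 = 1.5000
Deviations from mean: -3.5000, -2.5000, -0.5000, 6.5000, -6.5000, 7.5000, -13.5000, 12.5000
Σ(z_t−z̄)(z_{t+2}−z̄) = (1.7500) + (-16.2500) + (3.2500) + (48.7500) + (87.7500) + (93.7500) = 219.0000
Denominator Σ(z_t−z̄)² = 498.0000
r_2 = 219.0000 / 498.0000 = 0.440

0.440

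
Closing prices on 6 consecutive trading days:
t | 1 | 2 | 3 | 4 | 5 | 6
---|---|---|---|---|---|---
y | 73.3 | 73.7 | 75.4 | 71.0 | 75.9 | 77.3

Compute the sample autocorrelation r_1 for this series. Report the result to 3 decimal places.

-0.162

Mean ȳ = (73.3 + 73.7 + 75.4 + 71.0 + 75.9 + 77.3)/6 = 74.4333
Σ(y_t−ȳ)(y_{t+1}−ȳ) = (0.8311) + (-0.7089) + (-3.3189) + (-5.0356) + (4.2044) = -4.0278
Denominator Σ(y_t−ȳ)² = 24.9133
r_1 = -4.0278 / 24.9133 = -0.162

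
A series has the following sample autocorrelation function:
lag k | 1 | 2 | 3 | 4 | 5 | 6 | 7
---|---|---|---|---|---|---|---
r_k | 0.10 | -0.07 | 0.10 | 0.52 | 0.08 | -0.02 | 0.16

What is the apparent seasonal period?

4

The largest autocorrelation is r_4 = 0.52; the remaining lags stay at or below 0.16.
The dominant spike at lag 4 indicates a seasonal period of 4.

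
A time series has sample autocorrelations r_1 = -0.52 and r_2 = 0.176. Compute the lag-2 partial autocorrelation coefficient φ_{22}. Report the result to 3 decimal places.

-0.129

φ_{22} = (r_2 − r_1²) / (1 − r_1²)
r_1² = (-0.52)² = 0.2704
Numerator = 0.176 − 0.2704 = -0.0944; denominator = 1 − 0.2704 = 0.7296
φ_{22} = -0.0944 / 0.7296 = -0.129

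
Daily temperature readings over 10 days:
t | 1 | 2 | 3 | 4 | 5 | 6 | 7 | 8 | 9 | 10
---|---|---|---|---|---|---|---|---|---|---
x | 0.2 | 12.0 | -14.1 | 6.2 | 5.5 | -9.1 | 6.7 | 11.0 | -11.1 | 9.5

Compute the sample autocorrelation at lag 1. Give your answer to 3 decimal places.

Mean x̄ = (0.2 + 12.0 − 14.1 + 6.2 + 5.5 − 9.1 + 6.7 + 11.0 − 11.1 + 9.5)/10 = 1.6800
Numerator Σ_{t=1}^{9}(x_t−x̄)(x_{t+1}−x̄) = -499.7404
Denominator Σ(x_t−x̄)² = 845.4760
r_1 = -499.7404 / 845.4760 = -0.591

-0.591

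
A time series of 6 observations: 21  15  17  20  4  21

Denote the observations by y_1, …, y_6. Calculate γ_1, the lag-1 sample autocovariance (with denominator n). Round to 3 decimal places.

-17.907

Mean ȳ = (21 + 15 + 17 + 20 + 4 + 21)/6 = 16.3333
Σ_{t=1}^{5}(y_t−ȳ)(y_{t+1}−ȳ) = -107.4444
γ_1 = -107.4444 / 6 = -17.907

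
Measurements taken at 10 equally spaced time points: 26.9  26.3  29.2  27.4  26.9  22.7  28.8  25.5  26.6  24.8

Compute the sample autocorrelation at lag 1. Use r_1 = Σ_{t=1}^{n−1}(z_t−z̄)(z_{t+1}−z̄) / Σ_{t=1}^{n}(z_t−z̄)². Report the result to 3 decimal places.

-0.333

Mean z̄ = (26.9 + 26.3 + 29.2 + 27.4 + 26.9 + 22.7 + 28.8 + 25.5 + 26.6 + 24.8)/10 = 26.5100
Numerator Σ_{t=1}^{9}(z_t−z̄)(z_{t+1}−z̄) = -10.6741
Denominator Σ(z_t−z̄)² = 32.0890
r_1 = -10.6741 / 32.0890 = -0.333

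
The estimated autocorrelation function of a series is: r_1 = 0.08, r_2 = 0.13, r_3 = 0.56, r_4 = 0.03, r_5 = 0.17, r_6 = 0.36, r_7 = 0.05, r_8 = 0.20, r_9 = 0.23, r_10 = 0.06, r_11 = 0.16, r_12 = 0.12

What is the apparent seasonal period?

The largest autocorrelation is r_3 = 0.56, with weaker echoes at lags 6 (0.36) and 9 (0.23); the remaining lags stay at or below 0.20.
The dominant spike at lag 3 indicates a seasonal period of 3.

3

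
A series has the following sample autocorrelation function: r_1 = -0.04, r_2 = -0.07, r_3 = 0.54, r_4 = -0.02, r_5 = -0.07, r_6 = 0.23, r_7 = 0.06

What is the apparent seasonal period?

The largest autocorrelation is r_3 = 0.54, with a weaker echo at lag 6 (0.23); the remaining lags stay at or below 0.06.
The dominant spike at lag 3 indicates a seasonal period of 3.

3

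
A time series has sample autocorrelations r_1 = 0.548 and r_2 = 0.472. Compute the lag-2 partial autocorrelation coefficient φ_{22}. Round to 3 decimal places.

0.245

φ_{22} = (r_2 − r_1²) / (1 − r_1²)
r_1² = (0.548)² = 0.300304
Numerator = 0.472 − 0.3003 = 0.1717; denominator = 1 − 0.3003 = 0.6997
φ_{22} = 0.1717 / 0.6997 = 0.245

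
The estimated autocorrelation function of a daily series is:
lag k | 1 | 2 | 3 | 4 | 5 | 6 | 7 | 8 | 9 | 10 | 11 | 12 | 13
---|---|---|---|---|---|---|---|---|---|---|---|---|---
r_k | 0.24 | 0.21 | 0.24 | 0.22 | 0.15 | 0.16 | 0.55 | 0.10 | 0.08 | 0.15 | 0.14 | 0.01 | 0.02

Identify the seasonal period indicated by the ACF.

7

The largest autocorrelation is r_7 = 0.55; the remaining lags stay at or below 0.24. The elevated value at lag 1 (0.24), dropping to 0.21 at lag 2, reflects decaying short-term dependence rather than seasonality.
The dominant spike at lag 7 indicates a seasonal period of 7.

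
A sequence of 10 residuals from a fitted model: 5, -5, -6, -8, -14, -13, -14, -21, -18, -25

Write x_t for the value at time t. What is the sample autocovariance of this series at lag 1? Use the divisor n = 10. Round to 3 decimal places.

33.129

Mean x̄ = (5 − 5 − 6 − 8 − 14 − 13 − 14 − 21 − 18 − 25)/10 = -11.9000
Σ_{t=1}^{9}(x_t−x̄)(x_{t+1}−x̄) = 331.2900
γ_1 = 331.2900 / 10 = 33.129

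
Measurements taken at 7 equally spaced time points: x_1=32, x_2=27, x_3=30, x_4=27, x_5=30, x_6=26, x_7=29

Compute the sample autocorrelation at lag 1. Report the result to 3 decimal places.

Mean x̄ = (32 + 27 + 30 + 27 + 30 + 26 + 29)/7 = 28.7143
Deviations from mean: 3.2857, -1.7143, 1.2857, -1.7143, 1.2857, -2.7143, 0.2857
Numerator Σ_{t=1}^{6}(x_t−x̄)(x_{t+1}−x̄) = -16.5102
Denominator Σ(x_t−x̄)² = 27.4286
r_1 = -16.5102 / 27.4286 = -0.602

-0.602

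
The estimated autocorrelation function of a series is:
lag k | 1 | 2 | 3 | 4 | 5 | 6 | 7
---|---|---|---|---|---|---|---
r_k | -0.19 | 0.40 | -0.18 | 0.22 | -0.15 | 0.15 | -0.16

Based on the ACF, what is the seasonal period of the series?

The largest autocorrelation is r_2 = 0.40, with weaker echoes at lags 4 (0.22) and 6 (0.15); the remaining lags stay at or below -0.15.
The dominant spike at lag 2 indicates a seasonal period of 2.

2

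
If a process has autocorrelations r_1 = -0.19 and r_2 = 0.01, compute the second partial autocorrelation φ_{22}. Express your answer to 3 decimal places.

φ_{22} = (r_2 − r_1²) / (1 − r_1²)
r_1² = (-0.19)² = 0.0361
Numerator = 0.01 − 0.0361 = -0.0261; denominator = 1 − 0.0361 = 0.9639
φ_{22} = -0.0261 / 0.9639 = -0.027

-0.027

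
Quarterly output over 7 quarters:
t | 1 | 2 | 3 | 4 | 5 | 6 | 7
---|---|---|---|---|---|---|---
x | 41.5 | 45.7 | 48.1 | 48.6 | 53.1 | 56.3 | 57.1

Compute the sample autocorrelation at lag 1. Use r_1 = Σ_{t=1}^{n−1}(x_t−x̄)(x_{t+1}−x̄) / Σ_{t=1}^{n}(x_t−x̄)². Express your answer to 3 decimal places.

0.547

Mean x̄ = (41.5 + 45.7 + 48.1 + 48.6 + 53.1 + 56.3 + 57.1)/7 = 50.0571
Deviations from mean: -8.5571, -4.3571, -1.9571, -1.4571, 3.0429, 6.2429, 7.0429
Σ(x_t−x̄)(x_{t+1}−x̄) = (37.2847) + (8.5276) + (2.8518) + (-4.4339) + (18.9961) + (43.9676) = 107.1939
Denominator Σ(x_t−x̄)² = 195.9971
r_1 = 107.1939 / 195.9971 = 0.547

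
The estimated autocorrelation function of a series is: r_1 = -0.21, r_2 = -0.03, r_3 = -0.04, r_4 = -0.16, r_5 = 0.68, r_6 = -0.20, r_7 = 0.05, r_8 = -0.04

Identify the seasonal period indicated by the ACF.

5

The largest autocorrelation is r_5 = 0.68; the remaining lags stay at or below 0.05.
The dominant spike at lag 5 indicates a seasonal period of 5.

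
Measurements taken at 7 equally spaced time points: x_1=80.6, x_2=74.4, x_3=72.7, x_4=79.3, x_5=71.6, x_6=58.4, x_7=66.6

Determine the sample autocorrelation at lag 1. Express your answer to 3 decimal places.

0.297

Mean x̄ = (80.6 + 74.4 + 72.7 + 79.3 + 71.6 + 58.4 + 66.6)/7 = 71.9429
Deviations from mean: 8.6571, 2.4571, 0.7571, 7.3571, -0.3429, -13.5429, -5.3429
Numerator Σ_{t=1}^{6}(x_t−x̄)(x_{t+1}−x̄) = 103.1810
Denominator Σ(x_t−x̄)² = 347.7571
r_1 = 103.1810 / 347.7571 = 0.297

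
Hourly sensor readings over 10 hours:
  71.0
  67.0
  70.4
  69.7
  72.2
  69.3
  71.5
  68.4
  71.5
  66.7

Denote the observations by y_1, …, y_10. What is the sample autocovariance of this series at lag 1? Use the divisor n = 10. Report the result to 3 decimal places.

Mean ȳ = (71.0 + 67.0 + 70.4 + 69.7 + 72.2 + 69.3 + 71.5 + 68.4 + 71.5 + 66.7)/10 = 69.7700
Σ_{t=1}^{9}(y_t−ȳ)(y_{t+1}−ȳ) = -17.3729
γ_1 = -17.3729 / 10 = -1.737

-1.737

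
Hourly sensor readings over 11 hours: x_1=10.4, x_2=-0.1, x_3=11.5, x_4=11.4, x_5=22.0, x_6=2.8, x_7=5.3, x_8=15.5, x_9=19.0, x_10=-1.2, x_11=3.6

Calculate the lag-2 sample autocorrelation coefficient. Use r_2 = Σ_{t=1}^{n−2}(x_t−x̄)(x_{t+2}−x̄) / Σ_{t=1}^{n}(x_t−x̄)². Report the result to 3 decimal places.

Mean x̄ = (10.4 − 0.1 + 11.5 + 11.4 + 22.0 + 2.8 + 5.3 + 15.5 + 19.0 − 1.2 + 3.6)/11 = 9.1091
Numerator Σ_{t=1}^{9}(x_t−x̄)(x_{t+2}−x̄) = -249.1165
Denominator Σ(x_t−x̄)² = 593.2291
r_2 = -249.1165 / 593.2291 = -0.420

-0.420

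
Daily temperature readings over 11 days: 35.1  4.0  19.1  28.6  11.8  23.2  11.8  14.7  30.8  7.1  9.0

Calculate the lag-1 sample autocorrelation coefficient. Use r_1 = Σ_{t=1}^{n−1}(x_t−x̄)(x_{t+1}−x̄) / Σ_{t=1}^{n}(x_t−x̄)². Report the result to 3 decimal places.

Mean x̄ = (35.1 + 4.0 + 19.1 + 28.6 + 11.8 + 23.2 + 11.8 + 14.7 + 30.8 + 7.1 + 9.0)/11 = 17.7455
Numerator Σ_{t=1}^{10}(x_t−x̄)(x_{t+1}−x̄) = -439.3793
Denominator Σ(x_t−x̄)² = 1079.7273
r_1 = -439.3793 / 1079.7273 = -0.407

-0.407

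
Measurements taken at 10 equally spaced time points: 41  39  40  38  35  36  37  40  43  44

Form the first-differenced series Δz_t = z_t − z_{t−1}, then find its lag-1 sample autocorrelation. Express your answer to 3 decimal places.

0.357

First differences Δz: -2, 1, -2, -3, 1, 1, 3, 3, 1
Mean of differences = 0.3333
Numerator Σ(Δz_t−Δz̄)(Δz_{t+1}−Δz̄) = 13.5556
Denominator Σ(Δz_t−Δz̄)² = 38.0000
r_1(Δz) = 13.5556 / 38.0000 = 0.357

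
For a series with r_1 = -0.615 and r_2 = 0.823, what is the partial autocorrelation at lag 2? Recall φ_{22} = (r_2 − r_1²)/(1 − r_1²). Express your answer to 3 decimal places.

φ_{22} = (r_2 − r_1²) / (1 − r_1²)
r_1² = (-0.615)² = 0.378225
Numerator = 0.823 − 0.3782 = 0.4448; denominator = 1 − 0.3782 = 0.6218
φ_{22} = 0.4448 / 0.6218 = 0.715

0.715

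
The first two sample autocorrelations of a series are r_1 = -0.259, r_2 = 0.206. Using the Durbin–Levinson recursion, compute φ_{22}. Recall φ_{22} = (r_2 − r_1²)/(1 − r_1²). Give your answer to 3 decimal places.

φ_{22} = (r_2 − r_1²) / (1 − r_1²)
r_1² = (-0.259)² = 0.067081
Numerator = 0.206 − 0.0671 = 0.1389; denominator = 1 − 0.0671 = 0.9329
φ_{22} = 0.1389 / 0.9329 = 0.149

0.149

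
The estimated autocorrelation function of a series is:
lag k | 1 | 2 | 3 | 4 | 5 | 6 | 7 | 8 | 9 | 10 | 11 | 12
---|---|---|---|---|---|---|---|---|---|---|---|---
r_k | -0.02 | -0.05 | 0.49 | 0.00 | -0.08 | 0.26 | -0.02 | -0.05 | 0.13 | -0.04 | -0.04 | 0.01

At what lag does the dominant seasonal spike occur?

The largest autocorrelation is r_3 = 0.49, with a weaker echo at lag 6 (0.26); the remaining lags stay at or below 0.13.
The dominant spike at lag 3 indicates a seasonal period of 3.

3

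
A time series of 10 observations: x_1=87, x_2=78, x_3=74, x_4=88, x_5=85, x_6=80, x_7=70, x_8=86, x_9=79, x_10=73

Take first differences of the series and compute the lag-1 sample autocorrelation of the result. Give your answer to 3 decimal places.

-0.305

First differences Δx: -9, -4, 14, -3, -5, -10, 16, -7, -6
Mean of differences = -1.5556
Numerator Σ(Δx_t−Δx̄)(Δx_{t+1}−Δx̄) = -227.8642
Denominator Σ(Δx_t−Δx̄)² = 746.2222
r_1(Δx) = -227.8642 / 746.2222 = -0.305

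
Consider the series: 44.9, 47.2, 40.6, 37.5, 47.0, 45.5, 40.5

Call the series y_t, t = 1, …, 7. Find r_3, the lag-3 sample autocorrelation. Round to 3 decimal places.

Mean ȳ = (44.9 + 47.2 + 40.6 + 37.5 + 47.0 + 45.5 + 40.5)/7 = 43.3143
Deviations from mean: 1.5857, 3.8857, -2.7143, -5.8143, 3.6857, 2.1857, -2.8143
Numerator Σ_{t=1}^{4}(y_t−ȳ)(y_{t+3}−ȳ) = 15.5322
Denominator Σ(y_t−ȳ)² = 85.0686
r_3 = 15.5322 / 85.0686 = 0.183

0.183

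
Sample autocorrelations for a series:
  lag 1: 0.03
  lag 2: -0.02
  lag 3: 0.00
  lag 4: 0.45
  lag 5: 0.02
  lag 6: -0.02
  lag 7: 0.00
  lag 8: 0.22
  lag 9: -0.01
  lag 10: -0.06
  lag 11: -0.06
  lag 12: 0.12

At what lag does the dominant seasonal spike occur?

4

The largest autocorrelation is r_4 = 0.45, with a weaker echo at lag 8 (0.22); the remaining lags stay at or below 0.12.
The dominant spike at lag 4 indicates a seasonal period of 4.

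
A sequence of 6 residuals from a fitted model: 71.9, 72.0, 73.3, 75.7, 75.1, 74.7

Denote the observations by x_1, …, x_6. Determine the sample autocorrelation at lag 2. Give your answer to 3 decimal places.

Mean x̄ = (71.9 + 72.0 + 73.3 + 75.7 + 75.1 + 74.7)/6 = 73.7833
Deviations from mean: -1.8833, -1.7833, -0.4833, 1.9167, 1.3167, 0.9167
Numerator Σ_{t=1}^{4}(x_t−x̄)(x_{t+2}−x̄) = -1.3872
Denominator Σ(x_t−x̄)² = 13.2083
r_2 = -1.3872 / 13.2083 = -0.105

-0.105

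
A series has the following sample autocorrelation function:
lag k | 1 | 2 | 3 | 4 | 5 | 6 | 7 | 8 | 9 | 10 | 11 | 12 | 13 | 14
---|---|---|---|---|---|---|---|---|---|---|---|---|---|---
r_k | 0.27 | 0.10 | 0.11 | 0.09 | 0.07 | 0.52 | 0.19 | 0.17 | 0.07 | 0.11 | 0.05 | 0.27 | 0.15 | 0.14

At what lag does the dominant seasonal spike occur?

The largest autocorrelation is r_6 = 0.52; the remaining lags stay at or below 0.27. The elevated value at lag 1 (0.27), dropping to 0.10 at lag 2, reflects decaying short-term dependence rather than seasonality.
The dominant spike at lag 6 indicates a seasonal period of 6.

6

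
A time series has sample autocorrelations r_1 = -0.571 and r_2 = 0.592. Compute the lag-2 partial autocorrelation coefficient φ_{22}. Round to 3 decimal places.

φ_{22} = (r_2 − r_1²) / (1 − r_1²)
r_1² = (-0.571)² = 0.326041
Numerator = 0.592 − 0.3260 = 0.2660; denominator = 1 − 0.3260 = 0.6740
φ_{22} = 0.2660 / 0.6740 = 0.395

0.395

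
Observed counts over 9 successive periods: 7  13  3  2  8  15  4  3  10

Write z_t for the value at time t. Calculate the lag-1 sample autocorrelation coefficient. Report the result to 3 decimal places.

-0.141

Mean z̄ = (7 + 13 + 3 + 2 + 8 + 15 + 4 + 3 + 10)/9 = 7.2222
Numerator Σ_{t=1}^{8}(z_t−z̄)(z_{t+1}−z̄) = -24.8272
Denominator Σ(z_t−z̄)² = 175.5556
r_1 = -24.8272 / 175.5556 = -0.141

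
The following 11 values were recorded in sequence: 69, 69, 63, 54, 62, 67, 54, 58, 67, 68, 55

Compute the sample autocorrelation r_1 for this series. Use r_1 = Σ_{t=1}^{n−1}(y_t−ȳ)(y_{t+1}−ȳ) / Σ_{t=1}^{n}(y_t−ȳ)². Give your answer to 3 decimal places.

Mean ȳ = (69 + 69 + 63 + 54 + 62 + 67 + 54 + 58 + 67 + 68 + 55)/11 = 62.3636
Numerator Σ_{t=1}^{10}(y_t−ȳ)(y_{t+1}−ȳ) = 6.4132
Denominator Σ(y_t−ȳ)² = 376.5455
r_1 = 6.4132 / 376.5455 = 0.017

0.017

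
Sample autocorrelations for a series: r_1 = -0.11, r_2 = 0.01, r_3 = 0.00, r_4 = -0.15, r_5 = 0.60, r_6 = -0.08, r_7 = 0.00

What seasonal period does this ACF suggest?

5

The largest autocorrelation is r_5 = 0.60; the remaining lags stay at or below 0.01.
The dominant spike at lag 5 indicates a seasonal period of 5.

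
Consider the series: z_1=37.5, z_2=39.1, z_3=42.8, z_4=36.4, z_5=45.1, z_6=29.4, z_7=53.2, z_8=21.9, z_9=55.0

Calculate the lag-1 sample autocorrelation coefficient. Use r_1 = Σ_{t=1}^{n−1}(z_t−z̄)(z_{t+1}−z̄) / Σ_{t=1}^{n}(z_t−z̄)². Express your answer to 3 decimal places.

-0.820

Mean z̄ = (37.5 + 39.1 + 42.8 + 36.4 + 45.1 + 29.4 + 53.2 + 21.9 + 55.0)/9 = 40.0444
Numerator Σ_{t=1}^{8}(z_t−z̄)(z_{t+1}−z̄) = -732.5742
Denominator Σ(z_t−z̄)² = 893.0622
r_1 = -732.5742 / 893.0622 = -0.820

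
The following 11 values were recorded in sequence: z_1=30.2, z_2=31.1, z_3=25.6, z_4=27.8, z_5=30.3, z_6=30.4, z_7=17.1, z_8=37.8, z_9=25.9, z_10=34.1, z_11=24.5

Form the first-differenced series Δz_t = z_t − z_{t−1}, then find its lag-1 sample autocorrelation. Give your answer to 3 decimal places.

First differences Δz: 0.9, -5.5, 2.2, 2.5, 0.1, -13.3, 20.7, -11.9, 8.2, -9.6
Mean of differences = -0.5700
Numerator Σ(Δz_t−Δz̄)(Δz_{t+1}−Δz̄) = -709.1849
Denominator Σ(Δz_t−Δz̄)² = 945.3010
r_1(Δz) = -709.1849 / 945.3010 = -0.750

-0.750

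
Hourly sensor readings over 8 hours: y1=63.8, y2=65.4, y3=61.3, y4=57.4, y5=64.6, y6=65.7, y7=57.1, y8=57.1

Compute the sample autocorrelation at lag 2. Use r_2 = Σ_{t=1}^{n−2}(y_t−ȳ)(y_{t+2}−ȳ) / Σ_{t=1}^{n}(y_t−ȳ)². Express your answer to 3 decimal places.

Mean ȳ = (63.8 + 65.4 + 61.3 + 57.4 + 64.6 + 65.7 + 57.1 + 57.1)/8 = 61.5500
Numerator Σ_{t=1}^{6}(y_t−ȳ)(y_{t+2}−ȳ) = -66.5650
Denominator Σ(y_t−ȳ)² = 103.3000
r_2 = -66.5650 / 103.3000 = -0.644

-0.644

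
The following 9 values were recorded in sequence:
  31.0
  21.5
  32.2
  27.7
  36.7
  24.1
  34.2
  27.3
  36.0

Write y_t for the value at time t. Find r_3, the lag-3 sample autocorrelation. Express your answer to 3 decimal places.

Mean ȳ = (31.0 + 21.5 + 32.2 + 27.7 + 36.7 + 24.1 + 34.2 + 27.3 + 36.0)/9 = 30.0778
Σ(y_t−ȳ)(y_{t+3}−ȳ) = (-2.1928) + (-56.8040) + (-12.6862) + (-9.8017) + (-18.3951) + (-35.4017) = -135.2815
Denominator Σ(y_t−ȳ)² = 223.9556
r_3 = -135.2815 / 223.9556 = -0.604

-0.604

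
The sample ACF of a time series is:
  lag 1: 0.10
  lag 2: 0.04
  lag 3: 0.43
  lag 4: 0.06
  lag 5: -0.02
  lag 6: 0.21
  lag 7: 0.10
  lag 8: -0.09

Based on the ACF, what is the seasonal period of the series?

The largest autocorrelation is r_3 = 0.43, with a weaker echo at lag 6 (0.21); the remaining lags stay at or below 0.10.
The dominant spike at lag 3 indicates a seasonal period of 3.

3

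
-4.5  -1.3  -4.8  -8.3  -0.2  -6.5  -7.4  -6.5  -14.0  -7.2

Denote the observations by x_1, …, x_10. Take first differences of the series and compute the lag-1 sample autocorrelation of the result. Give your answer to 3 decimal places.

-0.555

First differences Δx: 3.2, -3.5, -3.5, 8.1, -6.3, -0.9, 0.9, -7.5, 6.8
Mean of differences = -0.3000
Numerator Σ(Δx_t−Δx̄)(Δx_{t+1}−Δx̄) = -135.1200
Denominator Σ(Δx_t−Δx̄)² = 243.3400
r_1(Δx) = -135.1200 / 243.3400 = -0.555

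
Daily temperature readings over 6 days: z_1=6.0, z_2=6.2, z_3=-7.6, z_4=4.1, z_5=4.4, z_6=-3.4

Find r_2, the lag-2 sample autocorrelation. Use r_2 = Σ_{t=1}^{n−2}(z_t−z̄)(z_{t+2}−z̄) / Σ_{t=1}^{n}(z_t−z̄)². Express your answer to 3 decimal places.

-0.409

Mean z̄ = (6.0 + 6.2 − 7.6 + 4.1 + 4.4 − 3.4)/6 = 1.6167
Σ(z_t−z̄)(z_{t+2}−z̄) = (-40.3997) + (11.3819) + (-25.6531) + (-12.4581) = -67.1289
Denominator Σ(z_t−z̄)² = 164.2483
r_2 = -67.1289 / 164.2483 = -0.409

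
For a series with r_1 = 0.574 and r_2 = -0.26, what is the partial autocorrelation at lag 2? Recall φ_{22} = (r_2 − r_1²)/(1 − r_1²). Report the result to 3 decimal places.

φ_{22} = (r_2 − r_1²) / (1 − r_1²)
r_1² = (0.574)² = 0.329476
Numerator = -0.26 − 0.3295 = -0.5895; denominator = 1 − 0.3295 = 0.6705
φ_{22} = -0.5895 / 0.6705 = -0.879

-0.879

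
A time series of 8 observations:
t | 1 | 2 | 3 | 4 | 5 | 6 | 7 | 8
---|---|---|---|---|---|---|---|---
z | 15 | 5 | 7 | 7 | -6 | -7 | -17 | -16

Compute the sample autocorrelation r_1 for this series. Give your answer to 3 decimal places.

0.553

Mean z̄ = (15 + 5 + 7 + 7 − 6 − 7 − 17 − 16)/8 = -1.5000
Deviations from mean: 16.5000, 6.5000, 8.5000, 8.5000, -4.5000, -5.5000, -15.5000, -14.5000
Numerator Σ_{t=1}^{7}(z_t−z̄)(z_{t+1}−z̄) = 531.2500
Denominator Σ(z_t−z̄)² = 960.0000
r_1 = 531.2500 / 960.0000 = 0.553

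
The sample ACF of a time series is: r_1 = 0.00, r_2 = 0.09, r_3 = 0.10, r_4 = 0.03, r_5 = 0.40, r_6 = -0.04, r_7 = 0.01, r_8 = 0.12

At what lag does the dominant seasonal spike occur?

5

The largest autocorrelation is r_5 = 0.40; the remaining lags stay at or below 0.12.
The dominant spike at lag 5 indicates a seasonal period of 5.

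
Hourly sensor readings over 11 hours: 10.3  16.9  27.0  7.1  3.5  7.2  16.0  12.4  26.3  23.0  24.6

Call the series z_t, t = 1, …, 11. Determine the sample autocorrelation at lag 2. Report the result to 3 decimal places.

Mean z̄ = (10.3 + 16.9 + 27.0 + 7.1 + 3.5 + 7.2 + 16.0 + 12.4 + 26.3 + 23.0 + 24.6)/11 = 15.8455
Numerator Σ_{t=1}^{9}(z_t−z̄)(z_{t+2}−z̄) = -36.8096
Denominator Σ(z_t−z̄)² = 708.9473
r_2 = -36.8096 / 708.9473 = -0.052

-0.052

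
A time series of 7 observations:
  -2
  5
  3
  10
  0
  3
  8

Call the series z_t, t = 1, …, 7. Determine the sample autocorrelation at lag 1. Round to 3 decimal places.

-0.345

Mean z̄ = (-2 + 5 + 3 + 10 + 0 + 3 + 8)/7 = 3.8571
Deviations from mean: -5.8571, 1.1429, -0.8571, 6.1429, -3.8571, -0.8571, 4.1429
Numerator Σ_{t=1}^{6}(z_t−z̄)(z_{t+1}−z̄) = -36.8776
Denominator Σ(z_t−z̄)² = 106.8571
r_1 = -36.8776 / 106.8571 = -0.345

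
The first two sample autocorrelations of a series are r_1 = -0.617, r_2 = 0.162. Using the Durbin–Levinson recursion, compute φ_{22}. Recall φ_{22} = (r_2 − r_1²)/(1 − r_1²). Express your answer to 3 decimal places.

φ_{22} = (r_2 − r_1²) / (1 − r_1²)
r_1² = (-0.617)² = 0.380689
Numerator = 0.162 − 0.3807 = -0.2187; denominator = 1 − 0.3807 = 0.6193
φ_{22} = -0.2187 / 0.6193 = -0.353

-0.353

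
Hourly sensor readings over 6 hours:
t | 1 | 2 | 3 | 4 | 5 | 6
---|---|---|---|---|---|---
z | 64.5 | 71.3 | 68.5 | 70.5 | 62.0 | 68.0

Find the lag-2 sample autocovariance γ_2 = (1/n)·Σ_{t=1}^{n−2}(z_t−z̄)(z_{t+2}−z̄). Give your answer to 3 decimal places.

Mean z̄ = (64.5 + 71.3 + 68.5 + 70.5 + 62.0 + 68.0)/6 = 67.4667
Σ_{t=1}^{4}(z_t−z̄)(z_{t+2}−z̄) = 4.5311
γ_2 = 4.5311 / 6 = 0.755

0.755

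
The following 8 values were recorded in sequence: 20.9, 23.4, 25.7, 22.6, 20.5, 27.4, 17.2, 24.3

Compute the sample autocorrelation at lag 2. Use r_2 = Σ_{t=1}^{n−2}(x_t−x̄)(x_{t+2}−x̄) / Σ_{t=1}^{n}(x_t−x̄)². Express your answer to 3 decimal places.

0.094

Mean x̄ = (20.9 + 23.4 + 25.7 + 22.6 + 20.5 + 27.4 + 17.2 + 24.3)/8 = 22.7500
Deviations from mean: -1.8500, 0.6500, 2.9500, -0.1500, -2.2500, 4.6500, -5.5500, 1.5500
Σ(x_t−x̄)(x_{t+2}−x̄) = (-5.4575) + (-0.0975) + (-6.6375) + (-0.6975) + (12.4875) + (7.2075) = 6.8050
Denominator Σ(x_t−x̄)² = 72.4600
r_2 = 6.8050 / 72.4600 = 0.094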